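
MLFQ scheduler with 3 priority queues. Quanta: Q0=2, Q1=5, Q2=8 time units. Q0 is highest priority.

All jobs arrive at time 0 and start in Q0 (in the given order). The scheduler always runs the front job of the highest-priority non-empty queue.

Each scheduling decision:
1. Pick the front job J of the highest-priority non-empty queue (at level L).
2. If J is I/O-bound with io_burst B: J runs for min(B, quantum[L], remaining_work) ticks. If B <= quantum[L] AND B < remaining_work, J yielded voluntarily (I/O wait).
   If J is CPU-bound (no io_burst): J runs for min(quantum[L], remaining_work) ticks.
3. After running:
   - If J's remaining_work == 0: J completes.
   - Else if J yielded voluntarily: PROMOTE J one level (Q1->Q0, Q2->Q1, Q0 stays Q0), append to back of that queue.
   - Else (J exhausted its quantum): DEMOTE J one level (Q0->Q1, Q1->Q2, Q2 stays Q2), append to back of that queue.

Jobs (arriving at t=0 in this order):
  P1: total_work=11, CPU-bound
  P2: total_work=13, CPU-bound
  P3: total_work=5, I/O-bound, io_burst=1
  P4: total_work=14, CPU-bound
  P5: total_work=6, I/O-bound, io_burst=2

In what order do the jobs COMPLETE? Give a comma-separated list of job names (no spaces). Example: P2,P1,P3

Answer: P5,P3,P1,P2,P4

Derivation:
t=0-2: P1@Q0 runs 2, rem=9, quantum used, demote→Q1. Q0=[P2,P3,P4,P5] Q1=[P1] Q2=[]
t=2-4: P2@Q0 runs 2, rem=11, quantum used, demote→Q1. Q0=[P3,P4,P5] Q1=[P1,P2] Q2=[]
t=4-5: P3@Q0 runs 1, rem=4, I/O yield, promote→Q0. Q0=[P4,P5,P3] Q1=[P1,P2] Q2=[]
t=5-7: P4@Q0 runs 2, rem=12, quantum used, demote→Q1. Q0=[P5,P3] Q1=[P1,P2,P4] Q2=[]
t=7-9: P5@Q0 runs 2, rem=4, I/O yield, promote→Q0. Q0=[P3,P5] Q1=[P1,P2,P4] Q2=[]
t=9-10: P3@Q0 runs 1, rem=3, I/O yield, promote→Q0. Q0=[P5,P3] Q1=[P1,P2,P4] Q2=[]
t=10-12: P5@Q0 runs 2, rem=2, I/O yield, promote→Q0. Q0=[P3,P5] Q1=[P1,P2,P4] Q2=[]
t=12-13: P3@Q0 runs 1, rem=2, I/O yield, promote→Q0. Q0=[P5,P3] Q1=[P1,P2,P4] Q2=[]
t=13-15: P5@Q0 runs 2, rem=0, completes. Q0=[P3] Q1=[P1,P2,P4] Q2=[]
t=15-16: P3@Q0 runs 1, rem=1, I/O yield, promote→Q0. Q0=[P3] Q1=[P1,P2,P4] Q2=[]
t=16-17: P3@Q0 runs 1, rem=0, completes. Q0=[] Q1=[P1,P2,P4] Q2=[]
t=17-22: P1@Q1 runs 5, rem=4, quantum used, demote→Q2. Q0=[] Q1=[P2,P4] Q2=[P1]
t=22-27: P2@Q1 runs 5, rem=6, quantum used, demote→Q2. Q0=[] Q1=[P4] Q2=[P1,P2]
t=27-32: P4@Q1 runs 5, rem=7, quantum used, demote→Q2. Q0=[] Q1=[] Q2=[P1,P2,P4]
t=32-36: P1@Q2 runs 4, rem=0, completes. Q0=[] Q1=[] Q2=[P2,P4]
t=36-42: P2@Q2 runs 6, rem=0, completes. Q0=[] Q1=[] Q2=[P4]
t=42-49: P4@Q2 runs 7, rem=0, completes. Q0=[] Q1=[] Q2=[]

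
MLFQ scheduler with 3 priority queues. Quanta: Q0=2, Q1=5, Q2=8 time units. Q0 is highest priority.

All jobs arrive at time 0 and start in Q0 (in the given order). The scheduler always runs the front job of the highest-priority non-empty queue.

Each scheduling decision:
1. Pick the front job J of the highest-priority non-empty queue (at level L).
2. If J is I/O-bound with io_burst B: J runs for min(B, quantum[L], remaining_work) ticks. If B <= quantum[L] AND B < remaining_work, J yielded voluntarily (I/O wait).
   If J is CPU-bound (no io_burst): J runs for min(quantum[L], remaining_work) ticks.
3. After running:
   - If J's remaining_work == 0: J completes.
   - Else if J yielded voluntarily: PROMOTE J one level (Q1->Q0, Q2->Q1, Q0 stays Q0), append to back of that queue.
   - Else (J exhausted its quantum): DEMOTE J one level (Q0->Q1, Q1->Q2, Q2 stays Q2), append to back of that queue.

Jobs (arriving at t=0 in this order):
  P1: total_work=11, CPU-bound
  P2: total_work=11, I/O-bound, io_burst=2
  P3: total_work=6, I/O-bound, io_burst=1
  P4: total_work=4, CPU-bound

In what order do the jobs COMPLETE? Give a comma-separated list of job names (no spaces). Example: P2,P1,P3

Answer: P2,P3,P4,P1

Derivation:
t=0-2: P1@Q0 runs 2, rem=9, quantum used, demote→Q1. Q0=[P2,P3,P4] Q1=[P1] Q2=[]
t=2-4: P2@Q0 runs 2, rem=9, I/O yield, promote→Q0. Q0=[P3,P4,P2] Q1=[P1] Q2=[]
t=4-5: P3@Q0 runs 1, rem=5, I/O yield, promote→Q0. Q0=[P4,P2,P3] Q1=[P1] Q2=[]
t=5-7: P4@Q0 runs 2, rem=2, quantum used, demote→Q1. Q0=[P2,P3] Q1=[P1,P4] Q2=[]
t=7-9: P2@Q0 runs 2, rem=7, I/O yield, promote→Q0. Q0=[P3,P2] Q1=[P1,P4] Q2=[]
t=9-10: P3@Q0 runs 1, rem=4, I/O yield, promote→Q0. Q0=[P2,P3] Q1=[P1,P4] Q2=[]
t=10-12: P2@Q0 runs 2, rem=5, I/O yield, promote→Q0. Q0=[P3,P2] Q1=[P1,P4] Q2=[]
t=12-13: P3@Q0 runs 1, rem=3, I/O yield, promote→Q0. Q0=[P2,P3] Q1=[P1,P4] Q2=[]
t=13-15: P2@Q0 runs 2, rem=3, I/O yield, promote→Q0. Q0=[P3,P2] Q1=[P1,P4] Q2=[]
t=15-16: P3@Q0 runs 1, rem=2, I/O yield, promote→Q0. Q0=[P2,P3] Q1=[P1,P4] Q2=[]
t=16-18: P2@Q0 runs 2, rem=1, I/O yield, promote→Q0. Q0=[P3,P2] Q1=[P1,P4] Q2=[]
t=18-19: P3@Q0 runs 1, rem=1, I/O yield, promote→Q0. Q0=[P2,P3] Q1=[P1,P4] Q2=[]
t=19-20: P2@Q0 runs 1, rem=0, completes. Q0=[P3] Q1=[P1,P4] Q2=[]
t=20-21: P3@Q0 runs 1, rem=0, completes. Q0=[] Q1=[P1,P4] Q2=[]
t=21-26: P1@Q1 runs 5, rem=4, quantum used, demote→Q2. Q0=[] Q1=[P4] Q2=[P1]
t=26-28: P4@Q1 runs 2, rem=0, completes. Q0=[] Q1=[] Q2=[P1]
t=28-32: P1@Q2 runs 4, rem=0, completes. Q0=[] Q1=[] Q2=[]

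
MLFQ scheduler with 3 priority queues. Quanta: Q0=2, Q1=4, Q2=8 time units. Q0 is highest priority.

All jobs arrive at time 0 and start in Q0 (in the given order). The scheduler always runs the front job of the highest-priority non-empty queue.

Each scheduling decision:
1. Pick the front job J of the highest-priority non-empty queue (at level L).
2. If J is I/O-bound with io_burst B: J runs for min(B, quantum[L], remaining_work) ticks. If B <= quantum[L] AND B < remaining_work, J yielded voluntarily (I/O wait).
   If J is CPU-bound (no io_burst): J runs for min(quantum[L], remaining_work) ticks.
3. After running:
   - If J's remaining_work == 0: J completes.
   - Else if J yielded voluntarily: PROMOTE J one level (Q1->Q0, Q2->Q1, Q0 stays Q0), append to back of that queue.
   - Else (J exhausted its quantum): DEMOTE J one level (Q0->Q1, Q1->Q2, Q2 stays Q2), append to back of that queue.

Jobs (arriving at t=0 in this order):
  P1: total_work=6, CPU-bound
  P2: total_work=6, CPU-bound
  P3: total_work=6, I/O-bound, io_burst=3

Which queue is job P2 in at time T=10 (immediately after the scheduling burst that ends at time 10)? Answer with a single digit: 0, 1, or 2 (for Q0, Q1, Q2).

Answer: 1

Derivation:
t=0-2: P1@Q0 runs 2, rem=4, quantum used, demote→Q1. Q0=[P2,P3] Q1=[P1] Q2=[]
t=2-4: P2@Q0 runs 2, rem=4, quantum used, demote→Q1. Q0=[P3] Q1=[P1,P2] Q2=[]
t=4-6: P3@Q0 runs 2, rem=4, quantum used, demote→Q1. Q0=[] Q1=[P1,P2,P3] Q2=[]
t=6-10: P1@Q1 runs 4, rem=0, completes. Q0=[] Q1=[P2,P3] Q2=[]
t=10-14: P2@Q1 runs 4, rem=0, completes. Q0=[] Q1=[P3] Q2=[]
t=14-17: P3@Q1 runs 3, rem=1, I/O yield, promote→Q0. Q0=[P3] Q1=[] Q2=[]
t=17-18: P3@Q0 runs 1, rem=0, completes. Q0=[] Q1=[] Q2=[]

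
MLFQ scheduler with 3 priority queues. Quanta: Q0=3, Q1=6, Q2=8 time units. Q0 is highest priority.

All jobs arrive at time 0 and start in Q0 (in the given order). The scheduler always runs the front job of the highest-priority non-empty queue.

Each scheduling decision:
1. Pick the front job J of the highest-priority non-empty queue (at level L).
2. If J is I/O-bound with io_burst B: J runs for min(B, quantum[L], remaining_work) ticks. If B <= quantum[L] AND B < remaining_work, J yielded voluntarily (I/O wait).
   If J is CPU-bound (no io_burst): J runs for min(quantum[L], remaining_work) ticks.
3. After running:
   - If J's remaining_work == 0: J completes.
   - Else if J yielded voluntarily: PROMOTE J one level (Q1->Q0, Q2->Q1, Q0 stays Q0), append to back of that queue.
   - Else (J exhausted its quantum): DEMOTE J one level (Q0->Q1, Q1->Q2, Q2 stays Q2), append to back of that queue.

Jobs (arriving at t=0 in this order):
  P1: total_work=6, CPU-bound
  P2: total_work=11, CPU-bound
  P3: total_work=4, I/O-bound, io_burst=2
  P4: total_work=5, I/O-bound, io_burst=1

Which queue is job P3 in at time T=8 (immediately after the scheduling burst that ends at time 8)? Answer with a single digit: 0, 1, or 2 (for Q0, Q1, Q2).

Answer: 0

Derivation:
t=0-3: P1@Q0 runs 3, rem=3, quantum used, demote→Q1. Q0=[P2,P3,P4] Q1=[P1] Q2=[]
t=3-6: P2@Q0 runs 3, rem=8, quantum used, demote→Q1. Q0=[P3,P4] Q1=[P1,P2] Q2=[]
t=6-8: P3@Q0 runs 2, rem=2, I/O yield, promote→Q0. Q0=[P4,P3] Q1=[P1,P2] Q2=[]
t=8-9: P4@Q0 runs 1, rem=4, I/O yield, promote→Q0. Q0=[P3,P4] Q1=[P1,P2] Q2=[]
t=9-11: P3@Q0 runs 2, rem=0, completes. Q0=[P4] Q1=[P1,P2] Q2=[]
t=11-12: P4@Q0 runs 1, rem=3, I/O yield, promote→Q0. Q0=[P4] Q1=[P1,P2] Q2=[]
t=12-13: P4@Q0 runs 1, rem=2, I/O yield, promote→Q0. Q0=[P4] Q1=[P1,P2] Q2=[]
t=13-14: P4@Q0 runs 1, rem=1, I/O yield, promote→Q0. Q0=[P4] Q1=[P1,P2] Q2=[]
t=14-15: P4@Q0 runs 1, rem=0, completes. Q0=[] Q1=[P1,P2] Q2=[]
t=15-18: P1@Q1 runs 3, rem=0, completes. Q0=[] Q1=[P2] Q2=[]
t=18-24: P2@Q1 runs 6, rem=2, quantum used, demote→Q2. Q0=[] Q1=[] Q2=[P2]
t=24-26: P2@Q2 runs 2, rem=0, completes. Q0=[] Q1=[] Q2=[]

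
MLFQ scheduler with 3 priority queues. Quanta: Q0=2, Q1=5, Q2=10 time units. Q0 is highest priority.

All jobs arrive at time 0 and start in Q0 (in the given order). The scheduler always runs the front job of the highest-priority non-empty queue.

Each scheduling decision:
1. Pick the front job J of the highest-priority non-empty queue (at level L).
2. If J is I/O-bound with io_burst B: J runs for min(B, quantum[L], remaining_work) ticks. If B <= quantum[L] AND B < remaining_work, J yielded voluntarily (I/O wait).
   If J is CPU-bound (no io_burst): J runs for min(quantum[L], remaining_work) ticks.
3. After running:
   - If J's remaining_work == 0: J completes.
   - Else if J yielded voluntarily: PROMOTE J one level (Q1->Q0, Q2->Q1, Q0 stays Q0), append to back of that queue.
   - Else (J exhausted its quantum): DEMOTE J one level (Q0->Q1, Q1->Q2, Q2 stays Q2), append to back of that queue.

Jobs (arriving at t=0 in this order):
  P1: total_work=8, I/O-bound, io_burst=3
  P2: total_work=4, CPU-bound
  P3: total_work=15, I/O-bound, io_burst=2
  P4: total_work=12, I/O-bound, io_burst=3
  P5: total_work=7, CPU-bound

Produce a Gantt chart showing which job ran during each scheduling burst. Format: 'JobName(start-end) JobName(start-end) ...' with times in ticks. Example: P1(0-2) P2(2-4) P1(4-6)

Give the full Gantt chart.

t=0-2: P1@Q0 runs 2, rem=6, quantum used, demote→Q1. Q0=[P2,P3,P4,P5] Q1=[P1] Q2=[]
t=2-4: P2@Q0 runs 2, rem=2, quantum used, demote→Q1. Q0=[P3,P4,P5] Q1=[P1,P2] Q2=[]
t=4-6: P3@Q0 runs 2, rem=13, I/O yield, promote→Q0. Q0=[P4,P5,P3] Q1=[P1,P2] Q2=[]
t=6-8: P4@Q0 runs 2, rem=10, quantum used, demote→Q1. Q0=[P5,P3] Q1=[P1,P2,P4] Q2=[]
t=8-10: P5@Q0 runs 2, rem=5, quantum used, demote→Q1. Q0=[P3] Q1=[P1,P2,P4,P5] Q2=[]
t=10-12: P3@Q0 runs 2, rem=11, I/O yield, promote→Q0. Q0=[P3] Q1=[P1,P2,P4,P5] Q2=[]
t=12-14: P3@Q0 runs 2, rem=9, I/O yield, promote→Q0. Q0=[P3] Q1=[P1,P2,P4,P5] Q2=[]
t=14-16: P3@Q0 runs 2, rem=7, I/O yield, promote→Q0. Q0=[P3] Q1=[P1,P2,P4,P5] Q2=[]
t=16-18: P3@Q0 runs 2, rem=5, I/O yield, promote→Q0. Q0=[P3] Q1=[P1,P2,P4,P5] Q2=[]
t=18-20: P3@Q0 runs 2, rem=3, I/O yield, promote→Q0. Q0=[P3] Q1=[P1,P2,P4,P5] Q2=[]
t=20-22: P3@Q0 runs 2, rem=1, I/O yield, promote→Q0. Q0=[P3] Q1=[P1,P2,P4,P5] Q2=[]
t=22-23: P3@Q0 runs 1, rem=0, completes. Q0=[] Q1=[P1,P2,P4,P5] Q2=[]
t=23-26: P1@Q1 runs 3, rem=3, I/O yield, promote→Q0. Q0=[P1] Q1=[P2,P4,P5] Q2=[]
t=26-28: P1@Q0 runs 2, rem=1, quantum used, demote→Q1. Q0=[] Q1=[P2,P4,P5,P1] Q2=[]
t=28-30: P2@Q1 runs 2, rem=0, completes. Q0=[] Q1=[P4,P5,P1] Q2=[]
t=30-33: P4@Q1 runs 3, rem=7, I/O yield, promote→Q0. Q0=[P4] Q1=[P5,P1] Q2=[]
t=33-35: P4@Q0 runs 2, rem=5, quantum used, demote→Q1. Q0=[] Q1=[P5,P1,P4] Q2=[]
t=35-40: P5@Q1 runs 5, rem=0, completes. Q0=[] Q1=[P1,P4] Q2=[]
t=40-41: P1@Q1 runs 1, rem=0, completes. Q0=[] Q1=[P4] Q2=[]
t=41-44: P4@Q1 runs 3, rem=2, I/O yield, promote→Q0. Q0=[P4] Q1=[] Q2=[]
t=44-46: P4@Q0 runs 2, rem=0, completes. Q0=[] Q1=[] Q2=[]

Answer: P1(0-2) P2(2-4) P3(4-6) P4(6-8) P5(8-10) P3(10-12) P3(12-14) P3(14-16) P3(16-18) P3(18-20) P3(20-22) P3(22-23) P1(23-26) P1(26-28) P2(28-30) P4(30-33) P4(33-35) P5(35-40) P1(40-41) P4(41-44) P4(44-46)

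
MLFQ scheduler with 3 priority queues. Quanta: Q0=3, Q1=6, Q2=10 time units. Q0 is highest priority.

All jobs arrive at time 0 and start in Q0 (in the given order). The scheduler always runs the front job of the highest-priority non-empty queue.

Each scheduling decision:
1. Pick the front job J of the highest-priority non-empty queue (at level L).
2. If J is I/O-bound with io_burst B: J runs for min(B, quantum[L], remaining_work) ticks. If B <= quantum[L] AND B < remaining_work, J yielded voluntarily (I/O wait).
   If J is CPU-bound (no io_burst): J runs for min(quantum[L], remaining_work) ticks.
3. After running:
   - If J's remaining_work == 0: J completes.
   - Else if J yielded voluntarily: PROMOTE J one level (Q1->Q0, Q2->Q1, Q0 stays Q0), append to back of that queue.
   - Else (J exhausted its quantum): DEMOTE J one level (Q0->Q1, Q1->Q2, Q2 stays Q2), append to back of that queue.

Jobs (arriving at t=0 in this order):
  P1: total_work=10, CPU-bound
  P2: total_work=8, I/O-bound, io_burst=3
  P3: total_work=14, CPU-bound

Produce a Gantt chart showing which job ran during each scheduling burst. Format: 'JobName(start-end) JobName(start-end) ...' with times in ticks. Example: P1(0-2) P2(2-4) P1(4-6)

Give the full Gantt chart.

t=0-3: P1@Q0 runs 3, rem=7, quantum used, demote→Q1. Q0=[P2,P3] Q1=[P1] Q2=[]
t=3-6: P2@Q0 runs 3, rem=5, I/O yield, promote→Q0. Q0=[P3,P2] Q1=[P1] Q2=[]
t=6-9: P3@Q0 runs 3, rem=11, quantum used, demote→Q1. Q0=[P2] Q1=[P1,P3] Q2=[]
t=9-12: P2@Q0 runs 3, rem=2, I/O yield, promote→Q0. Q0=[P2] Q1=[P1,P3] Q2=[]
t=12-14: P2@Q0 runs 2, rem=0, completes. Q0=[] Q1=[P1,P3] Q2=[]
t=14-20: P1@Q1 runs 6, rem=1, quantum used, demote→Q2. Q0=[] Q1=[P3] Q2=[P1]
t=20-26: P3@Q1 runs 6, rem=5, quantum used, demote→Q2. Q0=[] Q1=[] Q2=[P1,P3]
t=26-27: P1@Q2 runs 1, rem=0, completes. Q0=[] Q1=[] Q2=[P3]
t=27-32: P3@Q2 runs 5, rem=0, completes. Q0=[] Q1=[] Q2=[]

Answer: P1(0-3) P2(3-6) P3(6-9) P2(9-12) P2(12-14) P1(14-20) P3(20-26) P1(26-27) P3(27-32)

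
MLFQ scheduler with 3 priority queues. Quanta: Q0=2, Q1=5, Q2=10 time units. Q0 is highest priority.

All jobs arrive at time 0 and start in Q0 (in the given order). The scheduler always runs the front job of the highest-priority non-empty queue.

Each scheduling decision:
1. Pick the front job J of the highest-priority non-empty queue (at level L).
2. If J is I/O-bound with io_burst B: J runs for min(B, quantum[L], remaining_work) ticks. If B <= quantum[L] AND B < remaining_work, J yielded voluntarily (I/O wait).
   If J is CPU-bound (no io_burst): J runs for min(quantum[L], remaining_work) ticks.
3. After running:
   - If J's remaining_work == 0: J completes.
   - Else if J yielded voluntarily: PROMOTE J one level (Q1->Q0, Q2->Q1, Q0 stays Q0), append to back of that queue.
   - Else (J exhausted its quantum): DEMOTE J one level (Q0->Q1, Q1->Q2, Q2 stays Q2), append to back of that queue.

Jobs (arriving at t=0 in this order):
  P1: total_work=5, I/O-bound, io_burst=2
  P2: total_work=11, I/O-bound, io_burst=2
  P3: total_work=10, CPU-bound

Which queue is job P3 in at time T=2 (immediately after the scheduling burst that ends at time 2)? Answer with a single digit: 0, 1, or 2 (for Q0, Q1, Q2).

t=0-2: P1@Q0 runs 2, rem=3, I/O yield, promote→Q0. Q0=[P2,P3,P1] Q1=[] Q2=[]
t=2-4: P2@Q0 runs 2, rem=9, I/O yield, promote→Q0. Q0=[P3,P1,P2] Q1=[] Q2=[]
t=4-6: P3@Q0 runs 2, rem=8, quantum used, demote→Q1. Q0=[P1,P2] Q1=[P3] Q2=[]
t=6-8: P1@Q0 runs 2, rem=1, I/O yield, promote→Q0. Q0=[P2,P1] Q1=[P3] Q2=[]
t=8-10: P2@Q0 runs 2, rem=7, I/O yield, promote→Q0. Q0=[P1,P2] Q1=[P3] Q2=[]
t=10-11: P1@Q0 runs 1, rem=0, completes. Q0=[P2] Q1=[P3] Q2=[]
t=11-13: P2@Q0 runs 2, rem=5, I/O yield, promote→Q0. Q0=[P2] Q1=[P3] Q2=[]
t=13-15: P2@Q0 runs 2, rem=3, I/O yield, promote→Q0. Q0=[P2] Q1=[P3] Q2=[]
t=15-17: P2@Q0 runs 2, rem=1, I/O yield, promote→Q0. Q0=[P2] Q1=[P3] Q2=[]
t=17-18: P2@Q0 runs 1, rem=0, completes. Q0=[] Q1=[P3] Q2=[]
t=18-23: P3@Q1 runs 5, rem=3, quantum used, demote→Q2. Q0=[] Q1=[] Q2=[P3]
t=23-26: P3@Q2 runs 3, rem=0, completes. Q0=[] Q1=[] Q2=[]

Answer: 0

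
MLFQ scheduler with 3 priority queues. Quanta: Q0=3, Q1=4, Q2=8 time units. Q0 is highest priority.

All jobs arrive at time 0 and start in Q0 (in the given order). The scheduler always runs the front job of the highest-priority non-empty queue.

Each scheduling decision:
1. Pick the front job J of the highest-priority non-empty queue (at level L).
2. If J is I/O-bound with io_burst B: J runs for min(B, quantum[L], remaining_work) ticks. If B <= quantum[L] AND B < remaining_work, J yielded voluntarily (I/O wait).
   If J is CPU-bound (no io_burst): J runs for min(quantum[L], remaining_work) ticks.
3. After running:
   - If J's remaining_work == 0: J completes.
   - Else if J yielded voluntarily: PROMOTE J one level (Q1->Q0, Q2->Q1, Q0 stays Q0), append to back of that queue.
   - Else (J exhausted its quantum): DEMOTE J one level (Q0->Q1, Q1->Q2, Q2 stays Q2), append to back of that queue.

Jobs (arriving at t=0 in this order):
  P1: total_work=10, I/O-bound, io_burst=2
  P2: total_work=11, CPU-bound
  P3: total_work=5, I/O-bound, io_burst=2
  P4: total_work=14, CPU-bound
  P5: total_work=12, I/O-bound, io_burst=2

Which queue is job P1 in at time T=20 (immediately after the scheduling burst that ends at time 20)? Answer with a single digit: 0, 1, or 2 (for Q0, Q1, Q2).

t=0-2: P1@Q0 runs 2, rem=8, I/O yield, promote→Q0. Q0=[P2,P3,P4,P5,P1] Q1=[] Q2=[]
t=2-5: P2@Q0 runs 3, rem=8, quantum used, demote→Q1. Q0=[P3,P4,P5,P1] Q1=[P2] Q2=[]
t=5-7: P3@Q0 runs 2, rem=3, I/O yield, promote→Q0. Q0=[P4,P5,P1,P3] Q1=[P2] Q2=[]
t=7-10: P4@Q0 runs 3, rem=11, quantum used, demote→Q1. Q0=[P5,P1,P3] Q1=[P2,P4] Q2=[]
t=10-12: P5@Q0 runs 2, rem=10, I/O yield, promote→Q0. Q0=[P1,P3,P5] Q1=[P2,P4] Q2=[]
t=12-14: P1@Q0 runs 2, rem=6, I/O yield, promote→Q0. Q0=[P3,P5,P1] Q1=[P2,P4] Q2=[]
t=14-16: P3@Q0 runs 2, rem=1, I/O yield, promote→Q0. Q0=[P5,P1,P3] Q1=[P2,P4] Q2=[]
t=16-18: P5@Q0 runs 2, rem=8, I/O yield, promote→Q0. Q0=[P1,P3,P5] Q1=[P2,P4] Q2=[]
t=18-20: P1@Q0 runs 2, rem=4, I/O yield, promote→Q0. Q0=[P3,P5,P1] Q1=[P2,P4] Q2=[]
t=20-21: P3@Q0 runs 1, rem=0, completes. Q0=[P5,P1] Q1=[P2,P4] Q2=[]
t=21-23: P5@Q0 runs 2, rem=6, I/O yield, promote→Q0. Q0=[P1,P5] Q1=[P2,P4] Q2=[]
t=23-25: P1@Q0 runs 2, rem=2, I/O yield, promote→Q0. Q0=[P5,P1] Q1=[P2,P4] Q2=[]
t=25-27: P5@Q0 runs 2, rem=4, I/O yield, promote→Q0. Q0=[P1,P5] Q1=[P2,P4] Q2=[]
t=27-29: P1@Q0 runs 2, rem=0, completes. Q0=[P5] Q1=[P2,P4] Q2=[]
t=29-31: P5@Q0 runs 2, rem=2, I/O yield, promote→Q0. Q0=[P5] Q1=[P2,P4] Q2=[]
t=31-33: P5@Q0 runs 2, rem=0, completes. Q0=[] Q1=[P2,P4] Q2=[]
t=33-37: P2@Q1 runs 4, rem=4, quantum used, demote→Q2. Q0=[] Q1=[P4] Q2=[P2]
t=37-41: P4@Q1 runs 4, rem=7, quantum used, demote→Q2. Q0=[] Q1=[] Q2=[P2,P4]
t=41-45: P2@Q2 runs 4, rem=0, completes. Q0=[] Q1=[] Q2=[P4]
t=45-52: P4@Q2 runs 7, rem=0, completes. Q0=[] Q1=[] Q2=[]

Answer: 0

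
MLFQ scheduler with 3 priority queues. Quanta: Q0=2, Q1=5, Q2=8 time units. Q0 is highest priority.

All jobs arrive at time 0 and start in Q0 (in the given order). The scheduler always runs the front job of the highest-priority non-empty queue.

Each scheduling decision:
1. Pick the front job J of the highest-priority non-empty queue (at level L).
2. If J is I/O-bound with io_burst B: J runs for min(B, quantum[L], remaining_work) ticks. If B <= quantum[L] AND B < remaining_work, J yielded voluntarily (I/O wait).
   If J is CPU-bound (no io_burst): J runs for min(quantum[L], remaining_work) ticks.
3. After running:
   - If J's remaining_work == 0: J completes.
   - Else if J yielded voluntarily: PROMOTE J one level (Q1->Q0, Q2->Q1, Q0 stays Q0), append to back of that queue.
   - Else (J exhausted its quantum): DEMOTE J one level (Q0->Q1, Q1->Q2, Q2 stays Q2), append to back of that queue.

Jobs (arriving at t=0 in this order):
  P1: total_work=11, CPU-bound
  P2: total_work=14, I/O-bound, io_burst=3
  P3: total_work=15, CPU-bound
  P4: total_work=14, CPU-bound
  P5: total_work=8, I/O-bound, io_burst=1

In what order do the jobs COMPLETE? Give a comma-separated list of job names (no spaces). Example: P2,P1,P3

t=0-2: P1@Q0 runs 2, rem=9, quantum used, demote→Q1. Q0=[P2,P3,P4,P5] Q1=[P1] Q2=[]
t=2-4: P2@Q0 runs 2, rem=12, quantum used, demote→Q1. Q0=[P3,P4,P5] Q1=[P1,P2] Q2=[]
t=4-6: P3@Q0 runs 2, rem=13, quantum used, demote→Q1. Q0=[P4,P5] Q1=[P1,P2,P3] Q2=[]
t=6-8: P4@Q0 runs 2, rem=12, quantum used, demote→Q1. Q0=[P5] Q1=[P1,P2,P3,P4] Q2=[]
t=8-9: P5@Q0 runs 1, rem=7, I/O yield, promote→Q0. Q0=[P5] Q1=[P1,P2,P3,P4] Q2=[]
t=9-10: P5@Q0 runs 1, rem=6, I/O yield, promote→Q0. Q0=[P5] Q1=[P1,P2,P3,P4] Q2=[]
t=10-11: P5@Q0 runs 1, rem=5, I/O yield, promote→Q0. Q0=[P5] Q1=[P1,P2,P3,P4] Q2=[]
t=11-12: P5@Q0 runs 1, rem=4, I/O yield, promote→Q0. Q0=[P5] Q1=[P1,P2,P3,P4] Q2=[]
t=12-13: P5@Q0 runs 1, rem=3, I/O yield, promote→Q0. Q0=[P5] Q1=[P1,P2,P3,P4] Q2=[]
t=13-14: P5@Q0 runs 1, rem=2, I/O yield, promote→Q0. Q0=[P5] Q1=[P1,P2,P3,P4] Q2=[]
t=14-15: P5@Q0 runs 1, rem=1, I/O yield, promote→Q0. Q0=[P5] Q1=[P1,P2,P3,P4] Q2=[]
t=15-16: P5@Q0 runs 1, rem=0, completes. Q0=[] Q1=[P1,P2,P3,P4] Q2=[]
t=16-21: P1@Q1 runs 5, rem=4, quantum used, demote→Q2. Q0=[] Q1=[P2,P3,P4] Q2=[P1]
t=21-24: P2@Q1 runs 3, rem=9, I/O yield, promote→Q0. Q0=[P2] Q1=[P3,P4] Q2=[P1]
t=24-26: P2@Q0 runs 2, rem=7, quantum used, demote→Q1. Q0=[] Q1=[P3,P4,P2] Q2=[P1]
t=26-31: P3@Q1 runs 5, rem=8, quantum used, demote→Q2. Q0=[] Q1=[P4,P2] Q2=[P1,P3]
t=31-36: P4@Q1 runs 5, rem=7, quantum used, demote→Q2. Q0=[] Q1=[P2] Q2=[P1,P3,P4]
t=36-39: P2@Q1 runs 3, rem=4, I/O yield, promote→Q0. Q0=[P2] Q1=[] Q2=[P1,P3,P4]
t=39-41: P2@Q0 runs 2, rem=2, quantum used, demote→Q1. Q0=[] Q1=[P2] Q2=[P1,P3,P4]
t=41-43: P2@Q1 runs 2, rem=0, completes. Q0=[] Q1=[] Q2=[P1,P3,P4]
t=43-47: P1@Q2 runs 4, rem=0, completes. Q0=[] Q1=[] Q2=[P3,P4]
t=47-55: P3@Q2 runs 8, rem=0, completes. Q0=[] Q1=[] Q2=[P4]
t=55-62: P4@Q2 runs 7, rem=0, completes. Q0=[] Q1=[] Q2=[]

Answer: P5,P2,P1,P3,P4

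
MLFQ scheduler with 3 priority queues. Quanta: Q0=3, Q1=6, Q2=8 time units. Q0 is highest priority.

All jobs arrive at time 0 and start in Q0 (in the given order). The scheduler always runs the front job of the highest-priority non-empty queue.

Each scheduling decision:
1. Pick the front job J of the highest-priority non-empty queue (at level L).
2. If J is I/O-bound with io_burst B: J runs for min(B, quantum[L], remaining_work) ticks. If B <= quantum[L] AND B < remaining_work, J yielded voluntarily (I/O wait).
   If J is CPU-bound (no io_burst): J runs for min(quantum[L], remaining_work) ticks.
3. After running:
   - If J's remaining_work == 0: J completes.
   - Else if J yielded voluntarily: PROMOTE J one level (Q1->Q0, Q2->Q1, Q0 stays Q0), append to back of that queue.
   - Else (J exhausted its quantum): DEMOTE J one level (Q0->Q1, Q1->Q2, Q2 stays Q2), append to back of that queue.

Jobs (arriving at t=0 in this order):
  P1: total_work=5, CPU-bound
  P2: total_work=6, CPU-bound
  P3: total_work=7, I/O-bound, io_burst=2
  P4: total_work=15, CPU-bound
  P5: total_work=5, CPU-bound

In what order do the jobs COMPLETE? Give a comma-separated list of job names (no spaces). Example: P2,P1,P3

Answer: P3,P1,P2,P5,P4

Derivation:
t=0-3: P1@Q0 runs 3, rem=2, quantum used, demote→Q1. Q0=[P2,P3,P4,P5] Q1=[P1] Q2=[]
t=3-6: P2@Q0 runs 3, rem=3, quantum used, demote→Q1. Q0=[P3,P4,P5] Q1=[P1,P2] Q2=[]
t=6-8: P3@Q0 runs 2, rem=5, I/O yield, promote→Q0. Q0=[P4,P5,P3] Q1=[P1,P2] Q2=[]
t=8-11: P4@Q0 runs 3, rem=12, quantum used, demote→Q1. Q0=[P5,P3] Q1=[P1,P2,P4] Q2=[]
t=11-14: P5@Q0 runs 3, rem=2, quantum used, demote→Q1. Q0=[P3] Q1=[P1,P2,P4,P5] Q2=[]
t=14-16: P3@Q0 runs 2, rem=3, I/O yield, promote→Q0. Q0=[P3] Q1=[P1,P2,P4,P5] Q2=[]
t=16-18: P3@Q0 runs 2, rem=1, I/O yield, promote→Q0. Q0=[P3] Q1=[P1,P2,P4,P5] Q2=[]
t=18-19: P3@Q0 runs 1, rem=0, completes. Q0=[] Q1=[P1,P2,P4,P5] Q2=[]
t=19-21: P1@Q1 runs 2, rem=0, completes. Q0=[] Q1=[P2,P4,P5] Q2=[]
t=21-24: P2@Q1 runs 3, rem=0, completes. Q0=[] Q1=[P4,P5] Q2=[]
t=24-30: P4@Q1 runs 6, rem=6, quantum used, demote→Q2. Q0=[] Q1=[P5] Q2=[P4]
t=30-32: P5@Q1 runs 2, rem=0, completes. Q0=[] Q1=[] Q2=[P4]
t=32-38: P4@Q2 runs 6, rem=0, completes. Q0=[] Q1=[] Q2=[]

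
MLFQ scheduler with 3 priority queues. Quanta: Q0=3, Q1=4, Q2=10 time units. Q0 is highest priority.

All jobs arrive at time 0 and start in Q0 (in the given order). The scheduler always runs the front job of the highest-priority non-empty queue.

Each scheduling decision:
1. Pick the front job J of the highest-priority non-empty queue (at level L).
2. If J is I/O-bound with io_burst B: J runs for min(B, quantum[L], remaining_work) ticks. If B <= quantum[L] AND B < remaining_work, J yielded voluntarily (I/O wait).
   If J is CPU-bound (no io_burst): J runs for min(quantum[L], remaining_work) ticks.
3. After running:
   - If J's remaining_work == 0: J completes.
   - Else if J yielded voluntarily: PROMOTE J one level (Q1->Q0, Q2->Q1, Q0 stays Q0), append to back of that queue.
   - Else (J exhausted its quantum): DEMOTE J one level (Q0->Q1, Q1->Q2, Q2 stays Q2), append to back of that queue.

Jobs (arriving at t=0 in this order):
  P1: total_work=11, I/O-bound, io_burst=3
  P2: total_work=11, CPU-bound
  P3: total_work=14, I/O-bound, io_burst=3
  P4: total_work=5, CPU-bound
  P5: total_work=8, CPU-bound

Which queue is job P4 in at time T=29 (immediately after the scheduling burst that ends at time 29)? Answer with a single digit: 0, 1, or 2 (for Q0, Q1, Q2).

t=0-3: P1@Q0 runs 3, rem=8, I/O yield, promote→Q0. Q0=[P2,P3,P4,P5,P1] Q1=[] Q2=[]
t=3-6: P2@Q0 runs 3, rem=8, quantum used, demote→Q1. Q0=[P3,P4,P5,P1] Q1=[P2] Q2=[]
t=6-9: P3@Q0 runs 3, rem=11, I/O yield, promote→Q0. Q0=[P4,P5,P1,P3] Q1=[P2] Q2=[]
t=9-12: P4@Q0 runs 3, rem=2, quantum used, demote→Q1. Q0=[P5,P1,P3] Q1=[P2,P4] Q2=[]
t=12-15: P5@Q0 runs 3, rem=5, quantum used, demote→Q1. Q0=[P1,P3] Q1=[P2,P4,P5] Q2=[]
t=15-18: P1@Q0 runs 3, rem=5, I/O yield, promote→Q0. Q0=[P3,P1] Q1=[P2,P4,P5] Q2=[]
t=18-21: P3@Q0 runs 3, rem=8, I/O yield, promote→Q0. Q0=[P1,P3] Q1=[P2,P4,P5] Q2=[]
t=21-24: P1@Q0 runs 3, rem=2, I/O yield, promote→Q0. Q0=[P3,P1] Q1=[P2,P4,P5] Q2=[]
t=24-27: P3@Q0 runs 3, rem=5, I/O yield, promote→Q0. Q0=[P1,P3] Q1=[P2,P4,P5] Q2=[]
t=27-29: P1@Q0 runs 2, rem=0, completes. Q0=[P3] Q1=[P2,P4,P5] Q2=[]
t=29-32: P3@Q0 runs 3, rem=2, I/O yield, promote→Q0. Q0=[P3] Q1=[P2,P4,P5] Q2=[]
t=32-34: P3@Q0 runs 2, rem=0, completes. Q0=[] Q1=[P2,P4,P5] Q2=[]
t=34-38: P2@Q1 runs 4, rem=4, quantum used, demote→Q2. Q0=[] Q1=[P4,P5] Q2=[P2]
t=38-40: P4@Q1 runs 2, rem=0, completes. Q0=[] Q1=[P5] Q2=[P2]
t=40-44: P5@Q1 runs 4, rem=1, quantum used, demote→Q2. Q0=[] Q1=[] Q2=[P2,P5]
t=44-48: P2@Q2 runs 4, rem=0, completes. Q0=[] Q1=[] Q2=[P5]
t=48-49: P5@Q2 runs 1, rem=0, completes. Q0=[] Q1=[] Q2=[]

Answer: 1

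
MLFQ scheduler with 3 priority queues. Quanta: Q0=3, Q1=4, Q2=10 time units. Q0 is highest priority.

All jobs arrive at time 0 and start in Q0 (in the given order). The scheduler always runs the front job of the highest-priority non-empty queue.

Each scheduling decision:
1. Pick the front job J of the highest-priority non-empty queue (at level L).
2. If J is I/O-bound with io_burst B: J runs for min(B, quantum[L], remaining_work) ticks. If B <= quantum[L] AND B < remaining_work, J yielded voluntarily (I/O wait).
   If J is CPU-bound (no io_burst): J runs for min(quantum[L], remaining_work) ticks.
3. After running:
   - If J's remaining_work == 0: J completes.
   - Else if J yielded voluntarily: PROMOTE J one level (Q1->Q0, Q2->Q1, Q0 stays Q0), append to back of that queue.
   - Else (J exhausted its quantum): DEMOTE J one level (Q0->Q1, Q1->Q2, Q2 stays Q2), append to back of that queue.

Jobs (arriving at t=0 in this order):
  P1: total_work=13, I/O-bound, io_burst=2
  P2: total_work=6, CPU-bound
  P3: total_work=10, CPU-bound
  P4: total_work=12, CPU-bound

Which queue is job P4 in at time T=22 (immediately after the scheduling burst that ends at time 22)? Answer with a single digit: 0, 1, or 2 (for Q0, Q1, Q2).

Answer: 1

Derivation:
t=0-2: P1@Q0 runs 2, rem=11, I/O yield, promote→Q0. Q0=[P2,P3,P4,P1] Q1=[] Q2=[]
t=2-5: P2@Q0 runs 3, rem=3, quantum used, demote→Q1. Q0=[P3,P4,P1] Q1=[P2] Q2=[]
t=5-8: P3@Q0 runs 3, rem=7, quantum used, demote→Q1. Q0=[P4,P1] Q1=[P2,P3] Q2=[]
t=8-11: P4@Q0 runs 3, rem=9, quantum used, demote→Q1. Q0=[P1] Q1=[P2,P3,P4] Q2=[]
t=11-13: P1@Q0 runs 2, rem=9, I/O yield, promote→Q0. Q0=[P1] Q1=[P2,P3,P4] Q2=[]
t=13-15: P1@Q0 runs 2, rem=7, I/O yield, promote→Q0. Q0=[P1] Q1=[P2,P3,P4] Q2=[]
t=15-17: P1@Q0 runs 2, rem=5, I/O yield, promote→Q0. Q0=[P1] Q1=[P2,P3,P4] Q2=[]
t=17-19: P1@Q0 runs 2, rem=3, I/O yield, promote→Q0. Q0=[P1] Q1=[P2,P3,P4] Q2=[]
t=19-21: P1@Q0 runs 2, rem=1, I/O yield, promote→Q0. Q0=[P1] Q1=[P2,P3,P4] Q2=[]
t=21-22: P1@Q0 runs 1, rem=0, completes. Q0=[] Q1=[P2,P3,P4] Q2=[]
t=22-25: P2@Q1 runs 3, rem=0, completes. Q0=[] Q1=[P3,P4] Q2=[]
t=25-29: P3@Q1 runs 4, rem=3, quantum used, demote→Q2. Q0=[] Q1=[P4] Q2=[P3]
t=29-33: P4@Q1 runs 4, rem=5, quantum used, demote→Q2. Q0=[] Q1=[] Q2=[P3,P4]
t=33-36: P3@Q2 runs 3, rem=0, completes. Q0=[] Q1=[] Q2=[P4]
t=36-41: P4@Q2 runs 5, rem=0, completes. Q0=[] Q1=[] Q2=[]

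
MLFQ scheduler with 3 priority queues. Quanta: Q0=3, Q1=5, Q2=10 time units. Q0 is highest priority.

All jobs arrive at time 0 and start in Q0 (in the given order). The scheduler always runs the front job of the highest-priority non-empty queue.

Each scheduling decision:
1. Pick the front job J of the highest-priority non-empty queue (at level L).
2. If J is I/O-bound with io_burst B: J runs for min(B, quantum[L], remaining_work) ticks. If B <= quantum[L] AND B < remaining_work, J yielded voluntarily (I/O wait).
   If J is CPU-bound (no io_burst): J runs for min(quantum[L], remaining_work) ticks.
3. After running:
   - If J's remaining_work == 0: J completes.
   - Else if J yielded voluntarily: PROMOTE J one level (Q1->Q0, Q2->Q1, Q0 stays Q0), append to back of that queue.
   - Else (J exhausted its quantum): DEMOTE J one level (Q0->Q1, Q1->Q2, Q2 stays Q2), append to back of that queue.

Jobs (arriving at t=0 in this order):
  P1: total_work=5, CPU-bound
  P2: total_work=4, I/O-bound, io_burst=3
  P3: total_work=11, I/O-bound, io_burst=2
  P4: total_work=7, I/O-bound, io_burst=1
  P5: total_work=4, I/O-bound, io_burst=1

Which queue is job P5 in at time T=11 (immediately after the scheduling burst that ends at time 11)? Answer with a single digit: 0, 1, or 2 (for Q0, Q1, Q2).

t=0-3: P1@Q0 runs 3, rem=2, quantum used, demote→Q1. Q0=[P2,P3,P4,P5] Q1=[P1] Q2=[]
t=3-6: P2@Q0 runs 3, rem=1, I/O yield, promote→Q0. Q0=[P3,P4,P5,P2] Q1=[P1] Q2=[]
t=6-8: P3@Q0 runs 2, rem=9, I/O yield, promote→Q0. Q0=[P4,P5,P2,P3] Q1=[P1] Q2=[]
t=8-9: P4@Q0 runs 1, rem=6, I/O yield, promote→Q0. Q0=[P5,P2,P3,P4] Q1=[P1] Q2=[]
t=9-10: P5@Q0 runs 1, rem=3, I/O yield, promote→Q0. Q0=[P2,P3,P4,P5] Q1=[P1] Q2=[]
t=10-11: P2@Q0 runs 1, rem=0, completes. Q0=[P3,P4,P5] Q1=[P1] Q2=[]
t=11-13: P3@Q0 runs 2, rem=7, I/O yield, promote→Q0. Q0=[P4,P5,P3] Q1=[P1] Q2=[]
t=13-14: P4@Q0 runs 1, rem=5, I/O yield, promote→Q0. Q0=[P5,P3,P4] Q1=[P1] Q2=[]
t=14-15: P5@Q0 runs 1, rem=2, I/O yield, promote→Q0. Q0=[P3,P4,P5] Q1=[P1] Q2=[]
t=15-17: P3@Q0 runs 2, rem=5, I/O yield, promote→Q0. Q0=[P4,P5,P3] Q1=[P1] Q2=[]
t=17-18: P4@Q0 runs 1, rem=4, I/O yield, promote→Q0. Q0=[P5,P3,P4] Q1=[P1] Q2=[]
t=18-19: P5@Q0 runs 1, rem=1, I/O yield, promote→Q0. Q0=[P3,P4,P5] Q1=[P1] Q2=[]
t=19-21: P3@Q0 runs 2, rem=3, I/O yield, promote→Q0. Q0=[P4,P5,P3] Q1=[P1] Q2=[]
t=21-22: P4@Q0 runs 1, rem=3, I/O yield, promote→Q0. Q0=[P5,P3,P4] Q1=[P1] Q2=[]
t=22-23: P5@Q0 runs 1, rem=0, completes. Q0=[P3,P4] Q1=[P1] Q2=[]
t=23-25: P3@Q0 runs 2, rem=1, I/O yield, promote→Q0. Q0=[P4,P3] Q1=[P1] Q2=[]
t=25-26: P4@Q0 runs 1, rem=2, I/O yield, promote→Q0. Q0=[P3,P4] Q1=[P1] Q2=[]
t=26-27: P3@Q0 runs 1, rem=0, completes. Q0=[P4] Q1=[P1] Q2=[]
t=27-28: P4@Q0 runs 1, rem=1, I/O yield, promote→Q0. Q0=[P4] Q1=[P1] Q2=[]
t=28-29: P4@Q0 runs 1, rem=0, completes. Q0=[] Q1=[P1] Q2=[]
t=29-31: P1@Q1 runs 2, rem=0, completes. Q0=[] Q1=[] Q2=[]

Answer: 0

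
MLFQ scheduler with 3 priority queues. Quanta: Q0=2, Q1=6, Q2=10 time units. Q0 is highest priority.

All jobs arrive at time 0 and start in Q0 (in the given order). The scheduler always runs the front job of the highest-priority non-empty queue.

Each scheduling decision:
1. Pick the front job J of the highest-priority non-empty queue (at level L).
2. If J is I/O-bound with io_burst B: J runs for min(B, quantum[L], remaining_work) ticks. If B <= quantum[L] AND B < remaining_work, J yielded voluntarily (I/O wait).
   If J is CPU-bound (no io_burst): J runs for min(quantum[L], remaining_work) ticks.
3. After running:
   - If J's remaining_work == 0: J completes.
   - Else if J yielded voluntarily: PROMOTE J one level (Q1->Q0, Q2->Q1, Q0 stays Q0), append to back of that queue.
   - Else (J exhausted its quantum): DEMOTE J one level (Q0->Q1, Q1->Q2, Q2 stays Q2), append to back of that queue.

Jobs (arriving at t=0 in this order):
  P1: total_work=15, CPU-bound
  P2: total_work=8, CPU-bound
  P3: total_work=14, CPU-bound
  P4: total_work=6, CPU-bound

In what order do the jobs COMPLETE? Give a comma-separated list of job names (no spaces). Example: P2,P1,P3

t=0-2: P1@Q0 runs 2, rem=13, quantum used, demote→Q1. Q0=[P2,P3,P4] Q1=[P1] Q2=[]
t=2-4: P2@Q0 runs 2, rem=6, quantum used, demote→Q1. Q0=[P3,P4] Q1=[P1,P2] Q2=[]
t=4-6: P3@Q0 runs 2, rem=12, quantum used, demote→Q1. Q0=[P4] Q1=[P1,P2,P3] Q2=[]
t=6-8: P4@Q0 runs 2, rem=4, quantum used, demote→Q1. Q0=[] Q1=[P1,P2,P3,P4] Q2=[]
t=8-14: P1@Q1 runs 6, rem=7, quantum used, demote→Q2. Q0=[] Q1=[P2,P3,P4] Q2=[P1]
t=14-20: P2@Q1 runs 6, rem=0, completes. Q0=[] Q1=[P3,P4] Q2=[P1]
t=20-26: P3@Q1 runs 6, rem=6, quantum used, demote→Q2. Q0=[] Q1=[P4] Q2=[P1,P3]
t=26-30: P4@Q1 runs 4, rem=0, completes. Q0=[] Q1=[] Q2=[P1,P3]
t=30-37: P1@Q2 runs 7, rem=0, completes. Q0=[] Q1=[] Q2=[P3]
t=37-43: P3@Q2 runs 6, rem=0, completes. Q0=[] Q1=[] Q2=[]

Answer: P2,P4,P1,P3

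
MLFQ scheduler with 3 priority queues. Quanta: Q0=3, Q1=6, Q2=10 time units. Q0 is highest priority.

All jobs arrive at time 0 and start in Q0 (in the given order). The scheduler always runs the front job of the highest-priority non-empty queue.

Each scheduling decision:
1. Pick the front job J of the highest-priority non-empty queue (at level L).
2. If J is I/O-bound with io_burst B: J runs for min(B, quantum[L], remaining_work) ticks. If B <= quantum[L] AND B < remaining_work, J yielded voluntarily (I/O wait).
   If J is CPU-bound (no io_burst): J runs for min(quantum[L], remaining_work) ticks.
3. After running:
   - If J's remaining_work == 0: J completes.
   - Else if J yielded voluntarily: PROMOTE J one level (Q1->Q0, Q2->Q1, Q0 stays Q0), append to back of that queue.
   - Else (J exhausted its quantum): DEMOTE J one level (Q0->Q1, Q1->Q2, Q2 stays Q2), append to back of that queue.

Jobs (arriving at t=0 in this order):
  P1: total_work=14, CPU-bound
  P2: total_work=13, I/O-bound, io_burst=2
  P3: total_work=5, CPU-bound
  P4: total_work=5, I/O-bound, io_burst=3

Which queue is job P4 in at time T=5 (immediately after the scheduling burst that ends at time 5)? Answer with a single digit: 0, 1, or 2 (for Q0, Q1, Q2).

Answer: 0

Derivation:
t=0-3: P1@Q0 runs 3, rem=11, quantum used, demote→Q1. Q0=[P2,P3,P4] Q1=[P1] Q2=[]
t=3-5: P2@Q0 runs 2, rem=11, I/O yield, promote→Q0. Q0=[P3,P4,P2] Q1=[P1] Q2=[]
t=5-8: P3@Q0 runs 3, rem=2, quantum used, demote→Q1. Q0=[P4,P2] Q1=[P1,P3] Q2=[]
t=8-11: P4@Q0 runs 3, rem=2, I/O yield, promote→Q0. Q0=[P2,P4] Q1=[P1,P3] Q2=[]
t=11-13: P2@Q0 runs 2, rem=9, I/O yield, promote→Q0. Q0=[P4,P2] Q1=[P1,P3] Q2=[]
t=13-15: P4@Q0 runs 2, rem=0, completes. Q0=[P2] Q1=[P1,P3] Q2=[]
t=15-17: P2@Q0 runs 2, rem=7, I/O yield, promote→Q0. Q0=[P2] Q1=[P1,P3] Q2=[]
t=17-19: P2@Q0 runs 2, rem=5, I/O yield, promote→Q0. Q0=[P2] Q1=[P1,P3] Q2=[]
t=19-21: P2@Q0 runs 2, rem=3, I/O yield, promote→Q0. Q0=[P2] Q1=[P1,P3] Q2=[]
t=21-23: P2@Q0 runs 2, rem=1, I/O yield, promote→Q0. Q0=[P2] Q1=[P1,P3] Q2=[]
t=23-24: P2@Q0 runs 1, rem=0, completes. Q0=[] Q1=[P1,P3] Q2=[]
t=24-30: P1@Q1 runs 6, rem=5, quantum used, demote→Q2. Q0=[] Q1=[P3] Q2=[P1]
t=30-32: P3@Q1 runs 2, rem=0, completes. Q0=[] Q1=[] Q2=[P1]
t=32-37: P1@Q2 runs 5, rem=0, completes. Q0=[] Q1=[] Q2=[]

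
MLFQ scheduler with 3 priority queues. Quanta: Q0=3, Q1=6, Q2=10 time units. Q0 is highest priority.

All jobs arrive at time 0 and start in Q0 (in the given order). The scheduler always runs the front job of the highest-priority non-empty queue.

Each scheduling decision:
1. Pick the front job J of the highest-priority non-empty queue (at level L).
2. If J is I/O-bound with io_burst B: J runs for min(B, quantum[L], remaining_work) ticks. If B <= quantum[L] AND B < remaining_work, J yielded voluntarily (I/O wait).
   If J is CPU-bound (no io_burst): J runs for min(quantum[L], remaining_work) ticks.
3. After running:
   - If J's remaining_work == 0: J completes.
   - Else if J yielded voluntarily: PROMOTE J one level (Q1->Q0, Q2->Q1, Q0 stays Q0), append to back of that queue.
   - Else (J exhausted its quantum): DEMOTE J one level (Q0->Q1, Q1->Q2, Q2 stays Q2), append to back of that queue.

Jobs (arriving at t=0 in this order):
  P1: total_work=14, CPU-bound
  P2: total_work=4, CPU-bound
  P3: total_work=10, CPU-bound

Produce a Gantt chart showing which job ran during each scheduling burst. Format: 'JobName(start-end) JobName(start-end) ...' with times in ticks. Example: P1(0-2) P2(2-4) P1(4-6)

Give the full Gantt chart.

t=0-3: P1@Q0 runs 3, rem=11, quantum used, demote→Q1. Q0=[P2,P3] Q1=[P1] Q2=[]
t=3-6: P2@Q0 runs 3, rem=1, quantum used, demote→Q1. Q0=[P3] Q1=[P1,P2] Q2=[]
t=6-9: P3@Q0 runs 3, rem=7, quantum used, demote→Q1. Q0=[] Q1=[P1,P2,P3] Q2=[]
t=9-15: P1@Q1 runs 6, rem=5, quantum used, demote→Q2. Q0=[] Q1=[P2,P3] Q2=[P1]
t=15-16: P2@Q1 runs 1, rem=0, completes. Q0=[] Q1=[P3] Q2=[P1]
t=16-22: P3@Q1 runs 6, rem=1, quantum used, demote→Q2. Q0=[] Q1=[] Q2=[P1,P3]
t=22-27: P1@Q2 runs 5, rem=0, completes. Q0=[] Q1=[] Q2=[P3]
t=27-28: P3@Q2 runs 1, rem=0, completes. Q0=[] Q1=[] Q2=[]

Answer: P1(0-3) P2(3-6) P3(6-9) P1(9-15) P2(15-16) P3(16-22) P1(22-27) P3(27-28)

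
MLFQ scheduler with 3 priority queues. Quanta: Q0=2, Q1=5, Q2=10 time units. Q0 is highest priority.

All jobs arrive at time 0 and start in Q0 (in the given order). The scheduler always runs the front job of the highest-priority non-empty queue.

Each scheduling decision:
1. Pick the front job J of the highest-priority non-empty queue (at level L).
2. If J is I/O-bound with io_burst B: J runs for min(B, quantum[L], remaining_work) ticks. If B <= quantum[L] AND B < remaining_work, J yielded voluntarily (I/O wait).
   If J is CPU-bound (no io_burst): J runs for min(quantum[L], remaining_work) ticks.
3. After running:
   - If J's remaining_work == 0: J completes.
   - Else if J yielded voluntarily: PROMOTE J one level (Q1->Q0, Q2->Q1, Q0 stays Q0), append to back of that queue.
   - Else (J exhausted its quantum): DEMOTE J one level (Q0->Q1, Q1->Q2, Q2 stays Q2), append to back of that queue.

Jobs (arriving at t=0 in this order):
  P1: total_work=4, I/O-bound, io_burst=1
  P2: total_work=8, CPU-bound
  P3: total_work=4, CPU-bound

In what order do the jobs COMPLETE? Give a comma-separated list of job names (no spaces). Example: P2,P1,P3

Answer: P1,P3,P2

Derivation:
t=0-1: P1@Q0 runs 1, rem=3, I/O yield, promote→Q0. Q0=[P2,P3,P1] Q1=[] Q2=[]
t=1-3: P2@Q0 runs 2, rem=6, quantum used, demote→Q1. Q0=[P3,P1] Q1=[P2] Q2=[]
t=3-5: P3@Q0 runs 2, rem=2, quantum used, demote→Q1. Q0=[P1] Q1=[P2,P3] Q2=[]
t=5-6: P1@Q0 runs 1, rem=2, I/O yield, promote→Q0. Q0=[P1] Q1=[P2,P3] Q2=[]
t=6-7: P1@Q0 runs 1, rem=1, I/O yield, promote→Q0. Q0=[P1] Q1=[P2,P3] Q2=[]
t=7-8: P1@Q0 runs 1, rem=0, completes. Q0=[] Q1=[P2,P3] Q2=[]
t=8-13: P2@Q1 runs 5, rem=1, quantum used, demote→Q2. Q0=[] Q1=[P3] Q2=[P2]
t=13-15: P3@Q1 runs 2, rem=0, completes. Q0=[] Q1=[] Q2=[P2]
t=15-16: P2@Q2 runs 1, rem=0, completes. Q0=[] Q1=[] Q2=[]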